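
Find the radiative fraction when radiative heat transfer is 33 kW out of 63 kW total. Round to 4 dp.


f_rad = Q_rad / Q_total
f_rad = 33 / 63 = 0.5238


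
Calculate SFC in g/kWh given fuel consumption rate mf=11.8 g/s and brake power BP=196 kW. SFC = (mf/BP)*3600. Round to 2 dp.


SFC = (mf / BP) * 3600
Rate = 11.8 / 196 = 0.060204 g/(s*kW)
SFC = 0.060204 * 3600 = 216.73 g/kWh


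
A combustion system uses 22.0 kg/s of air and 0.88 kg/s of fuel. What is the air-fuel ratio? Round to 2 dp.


AFR = m_air / m_fuel
AFR = 22.0 / 0.88 = 25.00


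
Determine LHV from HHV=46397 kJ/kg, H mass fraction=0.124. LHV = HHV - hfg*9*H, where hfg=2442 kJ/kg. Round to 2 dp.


LHV = HHV - hfg * 9 * H
Water correction = 2442 * 9 * 0.124 = 2725.272 kJ/kg
LHV = 46397 - 2725.272 = 43671.73 kJ/kg


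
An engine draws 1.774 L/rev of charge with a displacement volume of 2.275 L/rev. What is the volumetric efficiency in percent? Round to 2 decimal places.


eta_v = (V_actual / V_disp) * 100
Ratio = 1.774 / 2.275 = 0.7798
eta_v = 0.7798 * 100 = 77.98%


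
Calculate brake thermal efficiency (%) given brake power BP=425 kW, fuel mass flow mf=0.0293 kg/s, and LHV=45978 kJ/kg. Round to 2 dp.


eta_BTE = (BP / (mf * LHV)) * 100
Denominator = 0.0293 * 45978 = 1347.1554 kW
eta_BTE = (425 / 1347.1554) * 100 = 31.55%


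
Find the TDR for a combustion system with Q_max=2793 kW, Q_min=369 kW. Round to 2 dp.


TDR = Q_max / Q_min
TDR = 2793 / 369 = 7.57


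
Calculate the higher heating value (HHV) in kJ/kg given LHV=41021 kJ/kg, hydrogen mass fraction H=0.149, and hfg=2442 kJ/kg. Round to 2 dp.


HHV = LHV + hfg * 9 * H
Water addition = 2442 * 9 * 0.149 = 3274.722 kJ/kg
HHV = 41021 + 3274.722 = 44295.72 kJ/kg


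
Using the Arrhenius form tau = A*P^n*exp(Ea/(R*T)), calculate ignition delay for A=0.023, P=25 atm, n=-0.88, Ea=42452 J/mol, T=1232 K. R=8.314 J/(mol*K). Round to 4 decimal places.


tau = A * P^n * exp(Ea/(R*T))
P^n = 25^(-0.88) = 0.05885899
Ea/(R*T) = 42452/(8.314*1232) = 4.144550
exp(Ea/(R*T)) = 63.089252
tau = 0.023 * 0.05885899 * 63.089252 = 0.0854 ms


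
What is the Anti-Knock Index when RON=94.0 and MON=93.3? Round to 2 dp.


AKI = (RON + MON) / 2
AKI = (94.0 + 93.3) / 2
AKI = 187.3 / 2 = 93.65


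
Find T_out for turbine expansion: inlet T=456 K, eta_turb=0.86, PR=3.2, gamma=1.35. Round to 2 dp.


T_out = T_in * (1 - eta * (1 - PR^(-(gamma-1)/gamma)))
Exponent = -(1.35-1)/1.35 = -0.25925926
PR^exp = 3.2^(-0.25925926) = 0.73966521
Factor = 1 - 0.86*(1 - 0.73966521) = 0.77611208
T_out = 456 * 0.77611208 = 353.91 K


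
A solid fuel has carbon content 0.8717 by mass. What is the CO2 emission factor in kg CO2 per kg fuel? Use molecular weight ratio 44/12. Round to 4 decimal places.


EF = C_frac * (M_CO2 / M_C)
EF = 0.8717 * (44/12)
EF = 0.8717 * 3.666667 = 3.1962 kg_CO2/kg_fuel


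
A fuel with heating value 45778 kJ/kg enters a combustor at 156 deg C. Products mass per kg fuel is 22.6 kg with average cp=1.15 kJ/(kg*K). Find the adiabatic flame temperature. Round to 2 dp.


T_ad = T_in + Hc / (m_p * cp)
Denominator = 22.6 * 1.15 = 25.9900
Temperature rise = 45778 / 25.9900 = 1761.37 K
T_ad = 156 + 1761.37 = 1917.37 deg C


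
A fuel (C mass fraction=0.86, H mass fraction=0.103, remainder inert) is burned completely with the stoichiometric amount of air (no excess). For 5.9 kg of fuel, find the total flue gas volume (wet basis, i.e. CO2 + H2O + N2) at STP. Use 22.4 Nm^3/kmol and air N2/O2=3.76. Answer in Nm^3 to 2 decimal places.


Per kg fuel: CO2 = (C/12 kmol)*22.4 = (0.86/12)*22.4 = 1.60533 Nm^3
Per kg fuel: H2O = (H/2 kmol)*22.4 = (0.103/2)*22.4 = 1.15360 Nm^3
O2 needed per kg fuel = C/12 + H/4 = 0.86/12 + 0.103/4 = 0.09741667 kmol
Per kg fuel: N2 = O2*3.76*22.4 = 0.09741667*3.76*22.4 = 8.20482 Nm^3
Total per kg = 1.60533 + 1.15360 + 8.20482 = 10.96375 Nm^3
Total = 10.96375 * 5.9 = 64.69 Nm^3


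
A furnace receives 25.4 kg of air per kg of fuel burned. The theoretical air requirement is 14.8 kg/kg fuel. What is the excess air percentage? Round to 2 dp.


Excess air = actual - stoichiometric = 25.4 - 14.8 = 10.60 kg/kg fuel
Excess air % = (excess / stoich) * 100 = (10.60 / 14.8) * 100 = 71.62%


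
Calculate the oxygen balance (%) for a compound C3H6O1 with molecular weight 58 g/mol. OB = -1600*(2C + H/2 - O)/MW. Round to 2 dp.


OB = -1600 * (2C + H/2 - O) / MW
Inner = 2*3 + 6/2 - 1 = 8.00
OB = -1600 * 8.00 / 58 = -220.69%


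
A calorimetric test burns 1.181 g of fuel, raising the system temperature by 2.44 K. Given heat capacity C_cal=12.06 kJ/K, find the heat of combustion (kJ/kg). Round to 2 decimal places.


Hc = C_cal * delta_T / m_fuel
Q_released = 12.06 * 2.44 = 29.4264 kJ
m_fuel = 1.181 g = 1.181/1000 kg = 0.001181 kg
Hc = 29.4264 / 0.001181 = 24916.51 kJ/kg


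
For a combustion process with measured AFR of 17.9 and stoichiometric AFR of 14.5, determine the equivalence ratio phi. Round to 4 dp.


phi = AFR_stoich / AFR_actual
phi = 14.5 / 17.9 = 0.8101


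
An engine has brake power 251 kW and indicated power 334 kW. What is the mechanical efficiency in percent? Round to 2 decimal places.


eta_mech = (BP / IP) * 100
Ratio = 251 / 334 = 0.7515
eta_mech = 0.7515 * 100 = 75.15%


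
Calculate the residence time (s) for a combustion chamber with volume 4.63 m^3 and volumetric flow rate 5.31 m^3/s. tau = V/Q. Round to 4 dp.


tau = V / Q_flow
tau = 4.63 / 5.31 = 0.8719 s


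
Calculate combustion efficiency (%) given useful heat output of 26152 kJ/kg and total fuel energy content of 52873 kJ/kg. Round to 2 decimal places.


Efficiency = (Q_useful / Q_fuel) * 100
Efficiency = (26152 / 52873) * 100
Efficiency = 0.4946 * 100 = 49.46%


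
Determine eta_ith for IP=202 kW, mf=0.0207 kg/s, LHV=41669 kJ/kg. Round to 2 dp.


eta_ith = (IP / (mf * LHV)) * 100
Denominator = 0.0207 * 41669 = 862.5483 kW
eta_ith = (202 / 862.5483) * 100 = 23.42%


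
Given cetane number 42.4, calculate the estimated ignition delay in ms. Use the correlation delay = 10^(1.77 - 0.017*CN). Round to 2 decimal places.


delay = 10^(1.77 - 0.017*CN)
Exponent = 1.77 - 0.017*42.4 = 1.0492
delay = 10^1.0492 = 11.20 ms


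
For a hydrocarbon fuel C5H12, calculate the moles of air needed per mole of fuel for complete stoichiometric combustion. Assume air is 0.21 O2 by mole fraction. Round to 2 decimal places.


Balanced combustion: C5H12 + 8 O2 -> 5 CO2 + 6 H2O
O2 needed = C + H/4 = 5 + 12/4 = 8.00 moles
Air moles = O2 / 0.21 = 8.00 / 0.21 = 38.10 moles air


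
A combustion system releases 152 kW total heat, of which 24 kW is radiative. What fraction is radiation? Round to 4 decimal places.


f_rad = Q_rad / Q_total
f_rad = 24 / 152 = 0.1579


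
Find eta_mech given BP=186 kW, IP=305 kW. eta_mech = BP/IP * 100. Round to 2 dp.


eta_mech = (BP / IP) * 100
Ratio = 186 / 305 = 0.6098
eta_mech = 0.6098 * 100 = 60.98%


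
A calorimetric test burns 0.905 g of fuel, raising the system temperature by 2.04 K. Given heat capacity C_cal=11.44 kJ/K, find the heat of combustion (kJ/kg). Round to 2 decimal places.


Hc = C_cal * delta_T / m_fuel
Q_released = 11.44 * 2.04 = 23.3376 kJ
m_fuel = 0.905 g = 0.905/1000 kg = 0.000905 kg
Hc = 23.3376 / 0.000905 = 25787.40 kJ/kg


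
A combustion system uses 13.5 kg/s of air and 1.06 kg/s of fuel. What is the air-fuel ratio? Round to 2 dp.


AFR = m_air / m_fuel
AFR = 13.5 / 1.06 = 12.74


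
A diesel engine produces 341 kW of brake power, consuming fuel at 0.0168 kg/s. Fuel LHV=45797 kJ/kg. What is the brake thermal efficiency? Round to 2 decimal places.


eta_BTE = (BP / (mf * LHV)) * 100
Denominator = 0.0168 * 45797 = 769.3896 kW
eta_BTE = (341 / 769.3896) * 100 = 44.32%


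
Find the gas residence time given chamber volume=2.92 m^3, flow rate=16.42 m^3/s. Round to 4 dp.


tau = V / Q_flow
tau = 2.92 / 16.42 = 0.1778 s


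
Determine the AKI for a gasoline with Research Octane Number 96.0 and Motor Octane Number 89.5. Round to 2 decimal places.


AKI = (RON + MON) / 2
AKI = (96.0 + 89.5) / 2
AKI = 185.5 / 2 = 92.75


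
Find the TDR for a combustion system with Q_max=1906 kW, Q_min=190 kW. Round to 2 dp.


TDR = Q_max / Q_min
TDR = 1906 / 190 = 10.03


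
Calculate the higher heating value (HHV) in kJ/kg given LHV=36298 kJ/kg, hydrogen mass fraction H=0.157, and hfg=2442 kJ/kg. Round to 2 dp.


HHV = LHV + hfg * 9 * H
Water addition = 2442 * 9 * 0.157 = 3450.546 kJ/kg
HHV = 36298 + 3450.546 = 39748.55 kJ/kg


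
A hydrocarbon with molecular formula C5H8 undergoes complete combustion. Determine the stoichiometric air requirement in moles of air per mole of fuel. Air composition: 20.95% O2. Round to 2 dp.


Balanced combustion: C5H8 + 7 O2 -> 5 CO2 + 4 H2O
O2 needed = C + H/4 = 5 + 8/4 = 7.00 moles
Air moles = O2 / 0.2095 = 7.00 / 0.2095 = 33.41 moles air


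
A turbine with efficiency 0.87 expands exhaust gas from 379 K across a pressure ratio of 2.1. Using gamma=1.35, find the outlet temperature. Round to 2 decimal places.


T_out = T_in * (1 - eta * (1 - PR^(-(gamma-1)/gamma)))
Exponent = -(1.35-1)/1.35 = -0.25925926
PR^exp = 2.1^(-0.25925926) = 0.82501466
Factor = 1 - 0.87*(1 - 0.82501466) = 0.84776275
T_out = 379 * 0.84776275 = 321.30 K


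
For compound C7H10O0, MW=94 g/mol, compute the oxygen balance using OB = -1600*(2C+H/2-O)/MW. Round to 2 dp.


OB = -1600 * (2C + H/2 - O) / MW
Inner = 2*7 + 10/2 - 0 = 19.00
OB = -1600 * 19.00 / 94 = -323.40%


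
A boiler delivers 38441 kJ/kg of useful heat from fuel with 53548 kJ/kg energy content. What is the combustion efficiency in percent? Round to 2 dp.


Efficiency = (Q_useful / Q_fuel) * 100
Efficiency = (38441 / 53548) * 100
Efficiency = 0.7179 * 100 = 71.79%


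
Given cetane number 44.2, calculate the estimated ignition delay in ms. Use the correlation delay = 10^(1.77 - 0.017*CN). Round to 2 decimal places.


delay = 10^(1.77 - 0.017*CN)
Exponent = 1.77 - 0.017*44.2 = 1.0186
delay = 10^1.0186 = 10.44 ms


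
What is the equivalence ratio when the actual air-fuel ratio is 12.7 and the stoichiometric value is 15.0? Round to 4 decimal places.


phi = AFR_stoich / AFR_actual
phi = 15.0 / 12.7 = 1.1811


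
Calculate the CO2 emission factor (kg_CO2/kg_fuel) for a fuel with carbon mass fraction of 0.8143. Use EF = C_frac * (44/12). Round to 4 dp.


EF = C_frac * (M_CO2 / M_C)
EF = 0.8143 * (44/12)
EF = 0.8143 * 3.666667 = 2.9858 kg_CO2/kg_fuel


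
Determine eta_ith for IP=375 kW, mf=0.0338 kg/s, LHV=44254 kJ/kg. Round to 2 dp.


eta_ith = (IP / (mf * LHV)) * 100
Denominator = 0.0338 * 44254 = 1495.7852 kW
eta_ith = (375 / 1495.7852) * 100 = 25.07%


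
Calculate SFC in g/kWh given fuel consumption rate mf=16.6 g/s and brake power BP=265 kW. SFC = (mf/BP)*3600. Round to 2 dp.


SFC = (mf / BP) * 3600
Rate = 16.6 / 265 = 0.062642 g/(s*kW)
SFC = 0.062642 * 3600 = 225.51 g/kWh


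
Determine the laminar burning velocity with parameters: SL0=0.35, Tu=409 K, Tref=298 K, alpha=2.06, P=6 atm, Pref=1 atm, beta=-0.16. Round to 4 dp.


SL = SL0 * (Tu/Tref)^alpha * (P/Pref)^beta
T ratio = 409/298 = 1.37248322
(T ratio)^alpha = 1.37248322^2.06 = 1.919838
(P/Pref)^beta = 6^(-0.16) = 0.750751
SL = 0.35 * 1.919838 * 0.750751 = 0.5045 m/s


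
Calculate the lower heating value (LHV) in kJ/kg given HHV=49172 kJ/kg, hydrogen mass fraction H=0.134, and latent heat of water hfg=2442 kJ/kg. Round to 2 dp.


LHV = HHV - hfg * 9 * H
Water correction = 2442 * 9 * 0.134 = 2945.052 kJ/kg
LHV = 49172 - 2945.052 = 46226.95 kJ/kg


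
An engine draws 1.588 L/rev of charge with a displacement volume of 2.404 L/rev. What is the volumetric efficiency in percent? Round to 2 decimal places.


eta_v = (V_actual / V_disp) * 100
Ratio = 1.588 / 2.404 = 0.6606
eta_v = 0.6606 * 100 = 66.06%


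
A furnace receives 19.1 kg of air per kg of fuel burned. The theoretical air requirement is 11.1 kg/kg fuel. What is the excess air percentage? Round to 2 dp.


Excess air = actual - stoichiometric = 19.1 - 11.1 = 8.00 kg/kg fuel
Excess air % = (excess / stoich) * 100 = (8.00 / 11.1) * 100 = 72.07%


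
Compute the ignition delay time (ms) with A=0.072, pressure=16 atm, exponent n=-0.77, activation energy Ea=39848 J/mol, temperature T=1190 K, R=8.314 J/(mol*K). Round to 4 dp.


tau = A * P^n * exp(Ea/(R*T))
P^n = 16^(-0.77) = 0.11825721
Ea/(R*T) = 39848/(8.314*1190) = 4.027630
exp(Ea/(R*T)) = 56.127720
tau = 0.072 * 0.11825721 * 56.127720 = 0.4779 ms


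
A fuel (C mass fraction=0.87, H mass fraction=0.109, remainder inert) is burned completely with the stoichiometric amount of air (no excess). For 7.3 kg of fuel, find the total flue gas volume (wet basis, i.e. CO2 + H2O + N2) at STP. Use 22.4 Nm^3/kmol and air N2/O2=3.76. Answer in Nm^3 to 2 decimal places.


Per kg fuel: CO2 = (C/12 kmol)*22.4 = (0.87/12)*22.4 = 1.62400 Nm^3
Per kg fuel: H2O = (H/2 kmol)*22.4 = (0.109/2)*22.4 = 1.22080 Nm^3
O2 needed per kg fuel = C/12 + H/4 = 0.87/12 + 0.109/4 = 0.09975000 kmol
Per kg fuel: N2 = O2*3.76*22.4 = 0.09975000*3.76*22.4 = 8.40134 Nm^3
Total per kg = 1.62400 + 1.22080 + 8.40134 = 11.24614 Nm^3
Total = 11.24614 * 7.3 = 82.10 Nm^3


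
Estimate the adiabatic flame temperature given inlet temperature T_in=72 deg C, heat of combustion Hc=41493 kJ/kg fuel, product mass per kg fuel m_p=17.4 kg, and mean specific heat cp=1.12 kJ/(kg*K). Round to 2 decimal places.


T_ad = T_in + Hc / (m_p * cp)
Denominator = 17.4 * 1.12 = 19.4880
Temperature rise = 41493 / 19.4880 = 2129.16 K
T_ad = 72 + 2129.16 = 2201.16 deg C


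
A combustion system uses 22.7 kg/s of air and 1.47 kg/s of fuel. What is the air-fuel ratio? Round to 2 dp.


AFR = m_air / m_fuel
AFR = 22.7 / 1.47 = 15.44


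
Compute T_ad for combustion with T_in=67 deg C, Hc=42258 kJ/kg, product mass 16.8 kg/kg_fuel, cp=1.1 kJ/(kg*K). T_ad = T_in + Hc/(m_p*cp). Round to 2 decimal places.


T_ad = T_in + Hc / (m_p * cp)
Denominator = 16.8 * 1.1 = 18.4800
Temperature rise = 42258 / 18.4800 = 2286.69 K
T_ad = 67 + 2286.69 = 2353.69 deg C


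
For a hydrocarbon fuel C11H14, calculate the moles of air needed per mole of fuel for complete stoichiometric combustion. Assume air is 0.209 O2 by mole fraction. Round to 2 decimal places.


Balanced combustion: C11H14 + 14.5 O2 -> 11 CO2 + 7 H2O
O2 needed = C + H/4 = 11 + 14/4 = 14.50 moles
Air moles = O2 / 0.209 = 14.50 / 0.209 = 69.38 moles air


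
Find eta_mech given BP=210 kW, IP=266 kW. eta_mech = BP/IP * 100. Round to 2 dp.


eta_mech = (BP / IP) * 100
Ratio = 210 / 266 = 0.7895
eta_mech = 0.7895 * 100 = 78.95%


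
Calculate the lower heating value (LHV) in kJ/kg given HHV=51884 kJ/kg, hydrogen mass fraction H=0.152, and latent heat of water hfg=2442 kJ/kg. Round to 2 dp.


LHV = HHV - hfg * 9 * H
Water correction = 2442 * 9 * 0.152 = 3340.656 kJ/kg
LHV = 51884 - 3340.656 = 48543.34 kJ/kg


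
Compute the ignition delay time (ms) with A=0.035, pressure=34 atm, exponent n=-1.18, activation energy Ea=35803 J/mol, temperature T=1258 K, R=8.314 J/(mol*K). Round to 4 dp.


tau = A * P^n * exp(Ea/(R*T))
P^n = 34^(-1.18) = 0.01559031
Ea/(R*T) = 35803/(8.314*1258) = 3.423172
exp(Ea/(R*T)) = 30.666544
tau = 0.035 * 0.01559031 * 30.666544 = 0.0167 ms


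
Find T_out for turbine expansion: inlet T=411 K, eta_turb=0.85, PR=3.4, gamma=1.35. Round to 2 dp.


T_out = T_in * (1 - eta * (1 - PR^(-(gamma-1)/gamma)))
Exponent = -(1.35-1)/1.35 = -0.25925926
PR^exp = 3.4^(-0.25925926) = 0.72813041
Factor = 1 - 0.85*(1 - 0.72813041) = 0.76891085
T_out = 411 * 0.76891085 = 316.02 K


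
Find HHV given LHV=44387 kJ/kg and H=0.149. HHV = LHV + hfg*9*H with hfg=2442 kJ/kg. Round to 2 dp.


HHV = LHV + hfg * 9 * H
Water addition = 2442 * 9 * 0.149 = 3274.722 kJ/kg
HHV = 44387 + 3274.722 = 47661.72 kJ/kg


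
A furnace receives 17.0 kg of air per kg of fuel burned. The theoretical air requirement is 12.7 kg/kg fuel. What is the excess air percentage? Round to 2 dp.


Excess air = actual - stoichiometric = 17.0 - 12.7 = 4.30 kg/kg fuel
Excess air % = (excess / stoich) * 100 = (4.30 / 12.7) * 100 = 33.86%


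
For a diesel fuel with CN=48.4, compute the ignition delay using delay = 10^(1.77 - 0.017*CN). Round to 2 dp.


delay = 10^(1.77 - 0.017*CN)
Exponent = 1.77 - 0.017*48.4 = 0.9472
delay = 10^0.9472 = 8.86 ms


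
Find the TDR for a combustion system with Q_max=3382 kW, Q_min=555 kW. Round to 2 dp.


TDR = Q_max / Q_min
TDR = 3382 / 555 = 6.09


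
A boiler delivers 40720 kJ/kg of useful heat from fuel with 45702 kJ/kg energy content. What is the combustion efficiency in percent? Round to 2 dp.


Efficiency = (Q_useful / Q_fuel) * 100
Efficiency = (40720 / 45702) * 100
Efficiency = 0.8910 * 100 = 89.10%


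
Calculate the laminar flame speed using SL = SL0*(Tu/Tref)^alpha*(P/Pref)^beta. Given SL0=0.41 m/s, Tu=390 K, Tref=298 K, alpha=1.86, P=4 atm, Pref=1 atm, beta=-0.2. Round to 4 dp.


SL = SL0 * (Tu/Tref)^alpha * (P/Pref)^beta
T ratio = 390/298 = 1.30872483
(T ratio)^alpha = 1.30872483^1.86 = 1.649445
(P/Pref)^beta = 4^(-0.2) = 0.757858
SL = 0.41 * 1.649445 * 0.757858 = 0.5125 m/s


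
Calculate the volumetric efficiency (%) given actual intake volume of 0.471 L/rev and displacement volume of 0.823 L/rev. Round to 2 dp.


eta_v = (V_actual / V_disp) * 100
Ratio = 0.471 / 0.823 = 0.5723
eta_v = 0.5723 * 100 = 57.23%


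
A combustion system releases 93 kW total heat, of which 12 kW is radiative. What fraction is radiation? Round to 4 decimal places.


f_rad = Q_rad / Q_total
f_rad = 12 / 93 = 0.1290


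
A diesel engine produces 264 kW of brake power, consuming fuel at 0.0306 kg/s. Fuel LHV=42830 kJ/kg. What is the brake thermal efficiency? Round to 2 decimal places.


eta_BTE = (BP / (mf * LHV)) * 100
Denominator = 0.0306 * 42830 = 1310.5980 kW
eta_BTE = (264 / 1310.5980) * 100 = 20.14%


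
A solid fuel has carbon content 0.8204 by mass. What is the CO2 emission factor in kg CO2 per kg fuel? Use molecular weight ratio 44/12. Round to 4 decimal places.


EF = C_frac * (M_CO2 / M_C)
EF = 0.8204 * (44/12)
EF = 0.8204 * 3.666667 = 3.0081 kg_CO2/kg_fuel


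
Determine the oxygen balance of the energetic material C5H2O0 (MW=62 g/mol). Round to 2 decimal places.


OB = -1600 * (2C + H/2 - O) / MW
Inner = 2*5 + 2/2 - 0 = 11.00
OB = -1600 * 11.00 / 62 = -283.87%


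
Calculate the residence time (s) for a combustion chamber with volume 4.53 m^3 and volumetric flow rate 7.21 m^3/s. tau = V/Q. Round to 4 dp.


tau = V / Q_flow
tau = 4.53 / 7.21 = 0.6283 s


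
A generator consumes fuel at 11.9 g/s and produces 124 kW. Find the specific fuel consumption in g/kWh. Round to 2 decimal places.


SFC = (mf / BP) * 3600
Rate = 11.9 / 124 = 0.095968 g/(s*kW)
SFC = 0.095968 * 3600 = 345.48 g/kWh


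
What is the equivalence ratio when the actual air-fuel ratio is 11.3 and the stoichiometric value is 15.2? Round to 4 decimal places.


phi = AFR_stoich / AFR_actual
phi = 15.2 / 11.3 = 1.3451


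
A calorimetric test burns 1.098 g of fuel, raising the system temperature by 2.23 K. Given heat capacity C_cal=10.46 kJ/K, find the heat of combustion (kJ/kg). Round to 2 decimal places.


Hc = C_cal * delta_T / m_fuel
Q_released = 10.46 * 2.23 = 23.3258 kJ
m_fuel = 1.098 g = 1.098/1000 kg = 0.001098 kg
Hc = 23.3258 / 0.001098 = 21243.90 kJ/kg


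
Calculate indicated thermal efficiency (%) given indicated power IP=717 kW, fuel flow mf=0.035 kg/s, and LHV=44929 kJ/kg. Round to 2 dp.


eta_ith = (IP / (mf * LHV)) * 100
Denominator = 0.035 * 44929 = 1572.5150 kW
eta_ith = (717 / 1572.5150) * 100 = 45.60%


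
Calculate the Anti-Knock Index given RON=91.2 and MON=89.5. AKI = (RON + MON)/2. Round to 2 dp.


AKI = (RON + MON) / 2
AKI = (91.2 + 89.5) / 2
AKI = 180.7 / 2 = 90.35


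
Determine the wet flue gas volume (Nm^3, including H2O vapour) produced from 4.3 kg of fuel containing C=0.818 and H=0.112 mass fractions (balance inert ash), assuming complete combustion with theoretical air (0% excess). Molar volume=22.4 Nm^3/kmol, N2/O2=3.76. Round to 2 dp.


Per kg fuel: CO2 = (C/12 kmol)*22.4 = (0.818/12)*22.4 = 1.52693 Nm^3
Per kg fuel: H2O = (H/2 kmol)*22.4 = (0.112/2)*22.4 = 1.25440 Nm^3
O2 needed per kg fuel = C/12 + H/4 = 0.818/12 + 0.112/4 = 0.09616667 kmol
Per kg fuel: N2 = O2*3.76*22.4 = 0.09616667*3.76*22.4 = 8.09954 Nm^3
Total per kg = 1.52693 + 1.25440 + 8.09954 = 10.88087 Nm^3
Total = 10.88087 * 4.3 = 46.79 Nm^3


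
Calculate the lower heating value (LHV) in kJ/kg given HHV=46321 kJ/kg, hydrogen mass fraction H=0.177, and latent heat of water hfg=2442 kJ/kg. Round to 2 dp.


LHV = HHV - hfg * 9 * H
Water correction = 2442 * 9 * 0.177 = 3890.106 kJ/kg
LHV = 46321 - 3890.106 = 42430.89 kJ/kg


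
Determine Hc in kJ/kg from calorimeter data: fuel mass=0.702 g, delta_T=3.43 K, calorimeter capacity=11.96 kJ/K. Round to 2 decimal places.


Hc = C_cal * delta_T / m_fuel
Q_released = 11.96 * 3.43 = 41.0228 kJ
m_fuel = 0.702 g = 0.702/1000 kg = 0.000702 kg
Hc = 41.0228 / 0.000702 = 58437.04 kJ/kg


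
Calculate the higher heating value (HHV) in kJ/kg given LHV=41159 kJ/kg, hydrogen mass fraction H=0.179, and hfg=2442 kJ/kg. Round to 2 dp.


HHV = LHV + hfg * 9 * H
Water addition = 2442 * 9 * 0.179 = 3934.062 kJ/kg
HHV = 41159 + 3934.062 = 45093.06 kJ/kg


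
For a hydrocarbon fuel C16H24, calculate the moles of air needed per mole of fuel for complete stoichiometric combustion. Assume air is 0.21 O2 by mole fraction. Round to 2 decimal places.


Balanced combustion: C16H24 + 22 O2 -> 16 CO2 + 12 H2O
O2 needed = C + H/4 = 16 + 24/4 = 22.00 moles
Air moles = O2 / 0.21 = 22.00 / 0.21 = 104.76 moles air


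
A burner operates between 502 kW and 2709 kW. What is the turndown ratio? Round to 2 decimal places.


TDR = Q_max / Q_min
TDR = 2709 / 502 = 5.40


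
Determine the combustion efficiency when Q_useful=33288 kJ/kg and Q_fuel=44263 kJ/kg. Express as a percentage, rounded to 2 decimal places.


Efficiency = (Q_useful / Q_fuel) * 100
Efficiency = (33288 / 44263) * 100
Efficiency = 0.7521 * 100 = 75.21%


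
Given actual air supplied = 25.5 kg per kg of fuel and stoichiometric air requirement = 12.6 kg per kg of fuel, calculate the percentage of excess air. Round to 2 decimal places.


Excess air = actual - stoichiometric = 25.5 - 12.6 = 12.90 kg/kg fuel
Excess air % = (excess / stoich) * 100 = (12.90 / 12.6) * 100 = 102.38%


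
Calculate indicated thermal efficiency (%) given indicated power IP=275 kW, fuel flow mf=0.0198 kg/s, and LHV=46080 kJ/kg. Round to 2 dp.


eta_ith = (IP / (mf * LHV)) * 100
Denominator = 0.0198 * 46080 = 912.3840 kW
eta_ith = (275 / 912.3840) * 100 = 30.14%


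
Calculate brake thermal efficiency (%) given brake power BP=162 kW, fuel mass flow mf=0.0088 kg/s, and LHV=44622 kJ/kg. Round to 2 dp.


eta_BTE = (BP / (mf * LHV)) * 100
Denominator = 0.0088 * 44622 = 392.6736 kW
eta_BTE = (162 / 392.6736) * 100 = 41.26%


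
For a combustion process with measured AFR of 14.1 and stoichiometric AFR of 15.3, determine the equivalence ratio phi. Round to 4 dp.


phi = AFR_stoich / AFR_actual
phi = 15.3 / 14.1 = 1.0851


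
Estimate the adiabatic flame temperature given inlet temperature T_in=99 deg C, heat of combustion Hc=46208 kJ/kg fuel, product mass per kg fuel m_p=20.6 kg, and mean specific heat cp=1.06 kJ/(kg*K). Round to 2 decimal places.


T_ad = T_in + Hc / (m_p * cp)
Denominator = 20.6 * 1.06 = 21.8360
Temperature rise = 46208 / 21.8360 = 2116.14 K
T_ad = 99 + 2116.14 = 2215.14 deg C


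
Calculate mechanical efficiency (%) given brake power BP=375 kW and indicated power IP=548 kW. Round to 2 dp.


eta_mech = (BP / IP) * 100
Ratio = 375 / 548 = 0.6843
eta_mech = 0.6843 * 100 = 68.43%


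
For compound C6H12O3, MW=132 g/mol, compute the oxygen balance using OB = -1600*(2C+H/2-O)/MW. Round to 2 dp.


OB = -1600 * (2C + H/2 - O) / MW
Inner = 2*6 + 12/2 - 3 = 15.00
OB = -1600 * 15.00 / 132 = -181.82%


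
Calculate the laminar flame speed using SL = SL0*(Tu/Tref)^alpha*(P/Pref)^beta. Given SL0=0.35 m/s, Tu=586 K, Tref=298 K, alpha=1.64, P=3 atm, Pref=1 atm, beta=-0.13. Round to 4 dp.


SL = SL0 * (Tu/Tref)^alpha * (P/Pref)^beta
T ratio = 586/298 = 1.96644295
(T ratio)^alpha = 1.96644295^1.64 = 3.031359
(P/Pref)^beta = 3^(-0.13) = 0.866910
SL = 0.35 * 3.031359 * 0.866910 = 0.9198 m/s


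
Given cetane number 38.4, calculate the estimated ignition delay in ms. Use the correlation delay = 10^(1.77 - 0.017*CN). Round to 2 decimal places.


delay = 10^(1.77 - 0.017*CN)
Exponent = 1.77 - 0.017*38.4 = 1.1172
delay = 10^1.1172 = 13.10 ms


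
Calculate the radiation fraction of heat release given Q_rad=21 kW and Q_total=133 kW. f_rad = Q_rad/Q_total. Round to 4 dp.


f_rad = Q_rad / Q_total
f_rad = 21 / 133 = 0.1579


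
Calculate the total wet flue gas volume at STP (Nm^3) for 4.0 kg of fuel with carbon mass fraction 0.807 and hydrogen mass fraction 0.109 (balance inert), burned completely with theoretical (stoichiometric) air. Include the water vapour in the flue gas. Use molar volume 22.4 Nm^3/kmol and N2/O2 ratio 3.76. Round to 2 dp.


Per kg fuel: CO2 = (C/12 kmol)*22.4 = (0.807/12)*22.4 = 1.50640 Nm^3
Per kg fuel: H2O = (H/2 kmol)*22.4 = (0.109/2)*22.4 = 1.22080 Nm^3
O2 needed per kg fuel = C/12 + H/4 = 0.807/12 + 0.109/4 = 0.09450000 kmol
Per kg fuel: N2 = O2*3.76*22.4 = 0.09450000*3.76*22.4 = 7.95917 Nm^3
Total per kg = 1.50640 + 1.22080 + 7.95917 = 10.68637 Nm^3
Total = 10.68637 * 4.0 = 42.75 Nm^3


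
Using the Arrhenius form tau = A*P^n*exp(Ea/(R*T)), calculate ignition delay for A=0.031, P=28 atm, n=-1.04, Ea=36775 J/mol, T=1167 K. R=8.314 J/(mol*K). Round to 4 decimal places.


tau = A * P^n * exp(Ea/(R*T))
P^n = 28^(-1.04) = 0.03125760
Ea/(R*T) = 36775/(8.314*1167) = 3.790284
exp(Ea/(R*T)) = 44.268991
tau = 0.031 * 0.03125760 * 44.268991 = 0.0429 ms


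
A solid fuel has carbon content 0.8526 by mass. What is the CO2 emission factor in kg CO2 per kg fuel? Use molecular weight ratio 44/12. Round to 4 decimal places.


EF = C_frac * (M_CO2 / M_C)
EF = 0.8526 * (44/12)
EF = 0.8526 * 3.666667 = 3.1262 kg_CO2/kg_fuel


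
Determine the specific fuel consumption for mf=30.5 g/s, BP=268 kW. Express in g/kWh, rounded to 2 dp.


SFC = (mf / BP) * 3600
Rate = 30.5 / 268 = 0.113806 g/(s*kW)
SFC = 0.113806 * 3600 = 409.70 g/kWh


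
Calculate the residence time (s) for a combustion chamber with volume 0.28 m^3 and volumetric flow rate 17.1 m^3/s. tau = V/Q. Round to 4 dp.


tau = V / Q_flow
tau = 0.28 / 17.1 = 0.0164 s


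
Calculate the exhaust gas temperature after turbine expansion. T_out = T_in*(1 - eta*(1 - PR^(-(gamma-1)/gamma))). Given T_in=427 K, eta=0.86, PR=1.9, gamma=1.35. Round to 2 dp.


T_out = T_in * (1 - eta * (1 - PR^(-(gamma-1)/gamma)))
Exponent = -(1.35-1)/1.35 = -0.25925926
PR^exp = 1.9^(-0.25925926) = 0.84670193
Factor = 1 - 0.86*(1 - 0.84670193) = 0.86816366
T_out = 427 * 0.86816366 = 370.71 K


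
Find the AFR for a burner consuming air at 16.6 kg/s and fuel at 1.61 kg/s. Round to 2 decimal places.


AFR = m_air / m_fuel
AFR = 16.6 / 1.61 = 10.31


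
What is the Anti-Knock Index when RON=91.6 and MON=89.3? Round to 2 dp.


AKI = (RON + MON) / 2
AKI = (91.6 + 89.3) / 2
AKI = 180.9 / 2 = 90.45


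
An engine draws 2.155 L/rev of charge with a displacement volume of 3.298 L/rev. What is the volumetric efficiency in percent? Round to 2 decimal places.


eta_v = (V_actual / V_disp) * 100
Ratio = 2.155 / 3.298 = 0.6534
eta_v = 0.6534 * 100 = 65.34%


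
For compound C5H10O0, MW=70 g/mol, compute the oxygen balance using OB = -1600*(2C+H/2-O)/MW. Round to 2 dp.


OB = -1600 * (2C + H/2 - O) / MW
Inner = 2*5 + 10/2 - 0 = 15.00
OB = -1600 * 15.00 / 70 = -342.86%


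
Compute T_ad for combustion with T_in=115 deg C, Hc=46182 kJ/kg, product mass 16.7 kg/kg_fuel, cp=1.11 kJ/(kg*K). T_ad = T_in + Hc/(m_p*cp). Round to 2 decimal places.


T_ad = T_in + Hc / (m_p * cp)
Denominator = 16.7 * 1.11 = 18.5370
Temperature rise = 46182 / 18.5370 = 2491.34 K
T_ad = 115 + 2491.34 = 2606.34 deg C


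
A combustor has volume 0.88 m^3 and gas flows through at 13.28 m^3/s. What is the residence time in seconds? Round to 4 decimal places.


tau = V / Q_flow
tau = 0.88 / 13.28 = 0.0663 s


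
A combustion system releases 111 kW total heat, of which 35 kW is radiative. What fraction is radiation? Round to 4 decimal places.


f_rad = Q_rad / Q_total
f_rad = 35 / 111 = 0.3153


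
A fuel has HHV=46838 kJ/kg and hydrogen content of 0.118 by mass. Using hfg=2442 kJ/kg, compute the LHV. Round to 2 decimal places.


LHV = HHV - hfg * 9 * H
Water correction = 2442 * 9 * 0.118 = 2593.404 kJ/kg
LHV = 46838 - 2593.404 = 44244.60 kJ/kg


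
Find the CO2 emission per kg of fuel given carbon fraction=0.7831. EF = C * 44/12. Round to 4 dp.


EF = C_frac * (M_CO2 / M_C)
EF = 0.7831 * (44/12)
EF = 0.7831 * 3.666667 = 2.8714 kg_CO2/kg_fuel


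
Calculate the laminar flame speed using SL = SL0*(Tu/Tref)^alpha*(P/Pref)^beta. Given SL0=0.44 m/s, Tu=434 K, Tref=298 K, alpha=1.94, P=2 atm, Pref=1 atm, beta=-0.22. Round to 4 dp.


SL = SL0 * (Tu/Tref)^alpha * (P/Pref)^beta
T ratio = 434/298 = 1.45637584
(T ratio)^alpha = 1.45637584^1.94 = 2.073722
(P/Pref)^beta = 2^(-0.22) = 0.858565
SL = 0.44 * 2.073722 * 0.858565 = 0.7834 m/s


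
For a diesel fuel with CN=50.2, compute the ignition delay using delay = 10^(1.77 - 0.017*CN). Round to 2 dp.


delay = 10^(1.77 - 0.017*CN)
Exponent = 1.77 - 0.017*50.2 = 0.9166
delay = 10^0.9166 = 8.25 ms


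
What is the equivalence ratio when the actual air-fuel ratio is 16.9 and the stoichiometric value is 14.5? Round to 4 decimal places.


phi = AFR_stoich / AFR_actual
phi = 14.5 / 16.9 = 0.8580


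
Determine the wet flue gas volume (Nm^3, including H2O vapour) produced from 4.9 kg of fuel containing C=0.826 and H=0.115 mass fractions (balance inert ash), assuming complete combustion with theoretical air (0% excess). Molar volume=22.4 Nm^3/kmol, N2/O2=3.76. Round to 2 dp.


Per kg fuel: CO2 = (C/12 kmol)*22.4 = (0.826/12)*22.4 = 1.54187 Nm^3
Per kg fuel: H2O = (H/2 kmol)*22.4 = (0.115/2)*22.4 = 1.28800 Nm^3
O2 needed per kg fuel = C/12 + H/4 = 0.826/12 + 0.115/4 = 0.09758333 kmol
Per kg fuel: N2 = O2*3.76*22.4 = 0.09758333*3.76*22.4 = 8.21886 Nm^3
Total per kg = 1.54187 + 1.28800 + 8.21886 = 11.04873 Nm^3
Total = 11.04873 * 4.9 = 54.14 Nm^3


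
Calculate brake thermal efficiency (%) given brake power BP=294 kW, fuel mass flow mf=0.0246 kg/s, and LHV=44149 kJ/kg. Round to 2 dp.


eta_BTE = (BP / (mf * LHV)) * 100
Denominator = 0.0246 * 44149 = 1086.0654 kW
eta_BTE = (294 / 1086.0654) * 100 = 27.07%


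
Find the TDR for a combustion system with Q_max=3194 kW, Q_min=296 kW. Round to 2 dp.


TDR = Q_max / Q_min
TDR = 3194 / 296 = 10.79


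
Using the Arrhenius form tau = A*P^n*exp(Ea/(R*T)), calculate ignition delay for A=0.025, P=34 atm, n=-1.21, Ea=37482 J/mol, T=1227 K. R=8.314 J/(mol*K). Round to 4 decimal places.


tau = A * P^n * exp(Ea/(R*T))
P^n = 34^(-1.21) = 0.01402525
Ea/(R*T) = 37482/(8.314*1227) = 3.674246
exp(Ea/(R*T)) = 39.418905
tau = 0.025 * 0.01402525 * 39.418905 = 0.0138 ms


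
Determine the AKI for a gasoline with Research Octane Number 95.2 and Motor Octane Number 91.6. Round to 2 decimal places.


AKI = (RON + MON) / 2
AKI = (95.2 + 91.6) / 2
AKI = 186.8 / 2 = 93.40


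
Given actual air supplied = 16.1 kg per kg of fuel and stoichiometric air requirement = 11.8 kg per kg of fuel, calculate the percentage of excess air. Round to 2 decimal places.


Excess air = actual - stoichiometric = 16.1 - 11.8 = 4.30 kg/kg fuel
Excess air % = (excess / stoich) * 100 = (4.30 / 11.8) * 100 = 36.44%


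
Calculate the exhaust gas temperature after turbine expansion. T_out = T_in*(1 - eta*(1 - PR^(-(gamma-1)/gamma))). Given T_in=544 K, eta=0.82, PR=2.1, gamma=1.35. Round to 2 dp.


T_out = T_in * (1 - eta * (1 - PR^(-(gamma-1)/gamma)))
Exponent = -(1.35-1)/1.35 = -0.25925926
PR^exp = 2.1^(-0.25925926) = 0.82501466
Factor = 1 - 0.82*(1 - 0.82501466) = 0.85651202
T_out = 544 * 0.85651202 = 465.94 K


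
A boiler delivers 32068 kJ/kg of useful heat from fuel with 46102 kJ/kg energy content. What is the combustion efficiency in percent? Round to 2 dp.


Efficiency = (Q_useful / Q_fuel) * 100
Efficiency = (32068 / 46102) * 100
Efficiency = 0.6956 * 100 = 69.56%


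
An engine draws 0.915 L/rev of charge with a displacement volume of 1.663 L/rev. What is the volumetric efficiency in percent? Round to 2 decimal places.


eta_v = (V_actual / V_disp) * 100
Ratio = 0.915 / 1.663 = 0.5502
eta_v = 0.5502 * 100 = 55.02%


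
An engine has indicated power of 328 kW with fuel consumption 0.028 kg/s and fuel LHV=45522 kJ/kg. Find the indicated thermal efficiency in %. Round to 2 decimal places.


eta_ith = (IP / (mf * LHV)) * 100
Denominator = 0.028 * 45522 = 1274.6160 kW
eta_ith = (328 / 1274.6160) * 100 = 25.73%


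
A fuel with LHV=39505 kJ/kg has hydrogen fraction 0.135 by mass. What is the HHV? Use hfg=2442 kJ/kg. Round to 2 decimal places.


HHV = LHV + hfg * 9 * H
Water addition = 2442 * 9 * 0.135 = 2967.030 kJ/kg
HHV = 39505 + 2967.030 = 42472.03 kJ/kg


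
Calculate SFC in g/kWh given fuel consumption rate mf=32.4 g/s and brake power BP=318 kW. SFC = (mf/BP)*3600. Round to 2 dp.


SFC = (mf / BP) * 3600
Rate = 32.4 / 318 = 0.101887 g/(s*kW)
SFC = 0.101887 * 3600 = 366.79 g/kWh


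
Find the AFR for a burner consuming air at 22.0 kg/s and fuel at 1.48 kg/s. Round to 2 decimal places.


AFR = m_air / m_fuel
AFR = 22.0 / 1.48 = 14.86


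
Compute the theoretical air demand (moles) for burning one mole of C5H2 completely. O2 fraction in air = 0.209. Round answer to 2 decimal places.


Balanced combustion: C5H2 + 5.5 O2 -> 5 CO2 + 1 H2O
O2 needed = C + H/4 = 5 + 2/4 = 5.50 moles
Air moles = O2 / 0.209 = 5.50 / 0.209 = 26.32 moles air


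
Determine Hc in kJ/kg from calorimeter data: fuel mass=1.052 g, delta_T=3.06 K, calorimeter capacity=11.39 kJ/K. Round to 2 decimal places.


Hc = C_cal * delta_T / m_fuel
Q_released = 11.39 * 3.06 = 34.8534 kJ
m_fuel = 1.052 g = 1.052/1000 kg = 0.001052 kg
Hc = 34.8534 / 0.001052 = 33130.61 kJ/kg


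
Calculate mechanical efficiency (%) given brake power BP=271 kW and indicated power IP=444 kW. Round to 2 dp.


eta_mech = (BP / IP) * 100
Ratio = 271 / 444 = 0.6104
eta_mech = 0.6104 * 100 = 61.04%


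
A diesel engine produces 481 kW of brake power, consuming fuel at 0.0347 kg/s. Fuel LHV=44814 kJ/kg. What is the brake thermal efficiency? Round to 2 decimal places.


eta_BTE = (BP / (mf * LHV)) * 100
Denominator = 0.0347 * 44814 = 1555.0458 kW
eta_BTE = (481 / 1555.0458) * 100 = 30.93%


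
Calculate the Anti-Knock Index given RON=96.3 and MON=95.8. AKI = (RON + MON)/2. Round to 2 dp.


AKI = (RON + MON) / 2
AKI = (96.3 + 95.8) / 2
AKI = 192.1 / 2 = 96.05


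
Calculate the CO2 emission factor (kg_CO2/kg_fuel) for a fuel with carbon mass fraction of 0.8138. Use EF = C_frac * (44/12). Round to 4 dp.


EF = C_frac * (M_CO2 / M_C)
EF = 0.8138 * (44/12)
EF = 0.8138 * 3.666667 = 2.9839 kg_CO2/kg_fuel


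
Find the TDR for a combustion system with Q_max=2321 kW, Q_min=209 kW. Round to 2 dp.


TDR = Q_max / Q_min
TDR = 2321 / 209 = 11.11


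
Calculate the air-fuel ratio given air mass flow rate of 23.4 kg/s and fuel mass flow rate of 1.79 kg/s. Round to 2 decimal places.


AFR = m_air / m_fuel
AFR = 23.4 / 1.79 = 13.07


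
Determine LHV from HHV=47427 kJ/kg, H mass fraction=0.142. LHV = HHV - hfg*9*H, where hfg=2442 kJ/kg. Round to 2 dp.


LHV = HHV - hfg * 9 * H
Water correction = 2442 * 9 * 0.142 = 3120.876 kJ/kg
LHV = 47427 - 3120.876 = 44306.12 kJ/kg


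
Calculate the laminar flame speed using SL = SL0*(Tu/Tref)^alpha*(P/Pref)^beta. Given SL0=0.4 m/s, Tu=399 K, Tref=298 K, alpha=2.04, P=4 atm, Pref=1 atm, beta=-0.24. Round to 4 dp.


SL = SL0 * (Tu/Tref)^alpha * (P/Pref)^beta
T ratio = 399/298 = 1.33892617
(T ratio)^alpha = 1.33892617^2.04 = 1.813775
(P/Pref)^beta = 4^(-0.24) = 0.716978
SL = 0.4 * 1.813775 * 0.716978 = 0.5202 m/s


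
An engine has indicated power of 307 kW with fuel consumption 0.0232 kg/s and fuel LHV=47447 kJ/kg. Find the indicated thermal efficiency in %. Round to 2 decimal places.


eta_ith = (IP / (mf * LHV)) * 100
Denominator = 0.0232 * 47447 = 1100.7704 kW
eta_ith = (307 / 1100.7704) * 100 = 27.89%


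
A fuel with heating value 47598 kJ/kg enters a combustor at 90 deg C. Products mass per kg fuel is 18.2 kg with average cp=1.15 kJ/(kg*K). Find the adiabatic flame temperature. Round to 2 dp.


T_ad = T_in + Hc / (m_p * cp)
Denominator = 18.2 * 1.15 = 20.9300
Temperature rise = 47598 / 20.9300 = 2274.15 K
T_ad = 90 + 2274.15 = 2364.15 deg C


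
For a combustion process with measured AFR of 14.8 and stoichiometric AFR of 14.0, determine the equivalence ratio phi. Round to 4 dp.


phi = AFR_stoich / AFR_actual
phi = 14.0 / 14.8 = 0.9459


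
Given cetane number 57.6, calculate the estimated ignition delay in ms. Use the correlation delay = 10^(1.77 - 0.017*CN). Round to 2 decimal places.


delay = 10^(1.77 - 0.017*CN)
Exponent = 1.77 - 0.017*57.6 = 0.7908
delay = 10^0.7908 = 6.18 ms


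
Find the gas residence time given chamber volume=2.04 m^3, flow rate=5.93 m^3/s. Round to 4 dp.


tau = V / Q_flow
tau = 2.04 / 5.93 = 0.3440 s


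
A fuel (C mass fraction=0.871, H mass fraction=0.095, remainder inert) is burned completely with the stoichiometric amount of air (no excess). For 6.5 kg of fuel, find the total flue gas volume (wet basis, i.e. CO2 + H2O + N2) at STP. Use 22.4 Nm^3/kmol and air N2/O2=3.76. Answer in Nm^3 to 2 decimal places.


Per kg fuel: CO2 = (C/12 kmol)*22.4 = (0.871/12)*22.4 = 1.62587 Nm^3
Per kg fuel: H2O = (H/2 kmol)*22.4 = (0.095/2)*22.4 = 1.06400 Nm^3
O2 needed per kg fuel = C/12 + H/4 = 0.871/12 + 0.095/4 = 0.09633333 kmol
Per kg fuel: N2 = O2*3.76*22.4 = 0.09633333*3.76*22.4 = 8.11358 Nm^3
Total per kg = 1.62587 + 1.06400 + 8.11358 = 10.80345 Nm^3
Total = 10.80345 * 6.5 = 70.22 Nm^3


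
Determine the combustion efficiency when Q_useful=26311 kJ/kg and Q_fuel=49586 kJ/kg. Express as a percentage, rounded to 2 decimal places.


Efficiency = (Q_useful / Q_fuel) * 100
Efficiency = (26311 / 49586) * 100
Efficiency = 0.5306 * 100 = 53.06%


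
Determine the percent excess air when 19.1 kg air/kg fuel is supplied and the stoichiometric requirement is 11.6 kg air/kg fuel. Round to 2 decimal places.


Excess air = actual - stoichiometric = 19.1 - 11.6 = 7.50 kg/kg fuel
Excess air % = (excess / stoich) * 100 = (7.50 / 11.6) * 100 = 64.66%


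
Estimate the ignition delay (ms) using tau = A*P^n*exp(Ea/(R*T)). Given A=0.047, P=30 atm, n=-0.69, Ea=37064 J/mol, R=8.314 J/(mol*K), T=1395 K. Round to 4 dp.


tau = A * P^n * exp(Ea/(R*T))
P^n = 30^(-0.69) = 0.09567233
Ea/(R*T) = 37064/(8.314*1395) = 3.195715
exp(Ea/(R*T)) = 24.427636
tau = 0.047 * 0.09567233 * 24.427636 = 0.1098 ms


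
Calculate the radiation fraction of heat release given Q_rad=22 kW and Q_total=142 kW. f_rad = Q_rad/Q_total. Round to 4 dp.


f_rad = Q_rad / Q_total
f_rad = 22 / 142 = 0.1549


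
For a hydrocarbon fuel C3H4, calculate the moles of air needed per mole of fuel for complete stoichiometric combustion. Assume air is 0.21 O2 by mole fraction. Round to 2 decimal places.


Balanced combustion: C3H4 + 4 O2 -> 3 CO2 + 2 H2O
O2 needed = C + H/4 = 3 + 4/4 = 4.00 moles
Air moles = O2 / 0.21 = 4.00 / 0.21 = 19.05 moles air


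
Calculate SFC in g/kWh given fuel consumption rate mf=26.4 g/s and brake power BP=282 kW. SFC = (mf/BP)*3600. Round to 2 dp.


SFC = (mf / BP) * 3600
Rate = 26.4 / 282 = 0.093617 g/(s*kW)
SFC = 0.093617 * 3600 = 337.02 g/kWh
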